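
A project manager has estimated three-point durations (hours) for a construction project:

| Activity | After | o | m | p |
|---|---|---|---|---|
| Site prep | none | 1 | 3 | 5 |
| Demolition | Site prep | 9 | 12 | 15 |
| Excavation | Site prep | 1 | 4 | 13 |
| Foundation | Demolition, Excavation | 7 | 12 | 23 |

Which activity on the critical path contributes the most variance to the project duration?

te_Site prep = (1 + 4·3 + 5)/6 = 18/6 = 3; σ²_Site prep = ((5−1)/6)² = 0.444
te_Demolition = (9 + 4·12 + 15)/6 = 72/6 = 12; σ²_Demolition = ((15−9)/6)² = 1.000
te_Excavation = (1 + 4·4 + 13)/6 = 30/6 = 5; σ²_Excavation = ((13−1)/6)² = 4.000
te_Foundation = (7 + 4·12 + 23)/6 = 78/6 = 13; σ²_Foundation = ((23−7)/6)² = 7.111

Forward pass:
ES_Site prep = 0; EF_Site prep = 3
ES_Demolition = 3; EF_Demolition = 3+12 = 15
ES_Excavation = 3; EF_Excavation = 3+5 = 8
ES_Foundation = max(EF_Demolition=15, EF_Excavation=8) = 15; EF_Foundation = 15+13 = 28
Expected project duration μ = 28 hours. Critical path: Site prep → Demolition → Foundation.

Variances on critical path: σ²_Site prep=0.444, σ²_Demolition=1.000, σ²_Foundation=7.111.
Largest is σ²_Foundation = 7.111.

Foundation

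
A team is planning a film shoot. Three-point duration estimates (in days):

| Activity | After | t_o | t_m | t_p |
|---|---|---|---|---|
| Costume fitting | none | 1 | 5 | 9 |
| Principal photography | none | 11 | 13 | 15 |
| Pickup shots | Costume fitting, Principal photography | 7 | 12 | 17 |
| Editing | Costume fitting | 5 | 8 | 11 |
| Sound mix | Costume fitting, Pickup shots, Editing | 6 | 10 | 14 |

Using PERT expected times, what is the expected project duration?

te_Costume fitting = (1 + 4·5 + 9)/6 = 30/6 = 5
te_Principal photography = (11 + 4·13 + 15)/6 = 78/6 = 13
te_Pickup shots = (7 + 4·12 + 17)/6 = 72/6 = 12
te_Editing = (5 + 4·8 + 11)/6 = 48/6 = 8
te_Sound mix = (6 + 4·10 + 14)/6 = 60/6 = 10

Forward pass:
ES_Costume fitting = 0; EF_Costume fitting = 5
ES_Principal photography = 0; EF_Principal photography = 13
ES_Pickup shots = max(EF_Costume fitting=5, EF_Principal photography=13) = 13; EF_Pickup shots = 13+12 = 25
ES_Editing = 5; EF_Editing = 5+8 = 13
ES_Sound mix = max(EF_Costume fitting=5, EF_Pickup shots=25, EF_Editing=13) = 25; EF_Sound mix = 25+10 = 35
Expected project duration μ = 35 days. Critical path: Principal photography → Pickup shots → Sound mix.

35 days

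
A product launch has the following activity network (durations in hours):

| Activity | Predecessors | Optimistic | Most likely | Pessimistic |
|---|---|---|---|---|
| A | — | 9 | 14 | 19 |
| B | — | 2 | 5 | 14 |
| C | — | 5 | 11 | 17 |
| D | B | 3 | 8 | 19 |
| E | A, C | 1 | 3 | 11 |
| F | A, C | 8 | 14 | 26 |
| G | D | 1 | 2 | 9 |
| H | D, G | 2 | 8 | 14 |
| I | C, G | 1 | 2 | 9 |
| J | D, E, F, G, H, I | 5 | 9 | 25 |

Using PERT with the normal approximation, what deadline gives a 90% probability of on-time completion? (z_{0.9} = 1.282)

46.1 hours

te_A = (9 + 4·14 + 19)/6 = 84/6 = 14; σ²_A = ((19−9)/6)² = 2.778
te_B = (2 + 4·5 + 14)/6 = 36/6 = 6; σ²_B = ((14−2)/6)² = 4.000
te_C = (5 + 4·11 + 17)/6 = 66/6 = 11; σ²_C = ((17−5)/6)² = 4.000
te_D = (3 + 4·8 + 19)/6 = 54/6 = 9; σ²_D = ((19−3)/6)² = 7.111
te_E = (1 + 4·3 + 11)/6 = 24/6 = 4; σ²_E = ((11−1)/6)² = 2.778
te_F = (8 + 4·14 + 26)/6 = 90/6 = 15; σ²_F = ((26−8)/6)² = 9.000
te_G = (1 + 4·2 + 9)/6 = 18/6 = 3; σ²_G = ((9−1)/6)² = 1.778
te_H = (2 + 4·8 + 14)/6 = 48/6 = 8; σ²_H = ((14−2)/6)² = 4.000
te_I = (1 + 4·2 + 9)/6 = 18/6 = 3; σ²_I = ((9−1)/6)² = 1.778
te_J = (5 + 4·9 + 25)/6 = 66/6 = 11; σ²_J = ((25−5)/6)² = 11.111

Forward pass:
ES_A = 0; EF_A = 14
ES_B = 0; EF_B = 6
ES_C = 0; EF_C = 11
ES_D = 6; EF_D = 6+9 = 15
ES_E = max(EF_A=14, EF_C=11) = 14; EF_E = 14+4 = 18
ES_F = max(EF_A=14, EF_C=11) = 14; EF_F = 14+15 = 29
ES_G = 15; EF_G = 15+3 = 18
ES_H = max(EF_D=15, EF_G=18) = 18; EF_H = 18+8 = 26
ES_I = max(EF_C=11, EF_G=18) = 18; EF_I = 18+3 = 21
ES_J = max(EF_D=15, EF_E=18, EF_F=29, EF_G=18, EF_H=26, EF_I=21) = 29; EF_J = 29+11 = 40
Expected project duration μ = 40 hours. Critical path: A → F → J.

Variance along critical path = 2.778 + 9.000 + 11.111 = 22.889; σ = 4.784 hours.
D = μ + z·σ = 40 + 1.282·4.784 = 46.1 hours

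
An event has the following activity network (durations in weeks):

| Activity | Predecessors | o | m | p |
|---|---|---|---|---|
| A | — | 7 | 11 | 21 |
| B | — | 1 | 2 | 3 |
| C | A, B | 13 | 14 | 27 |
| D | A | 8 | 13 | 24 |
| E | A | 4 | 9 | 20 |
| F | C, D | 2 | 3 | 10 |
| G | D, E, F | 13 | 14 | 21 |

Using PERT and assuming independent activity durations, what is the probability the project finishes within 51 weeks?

0.854

te_A = (7 + 4·11 + 21)/6 = 72/6 = 12; σ²_A = ((21−7)/6)² = 5.444
te_B = (1 + 4·2 + 3)/6 = 12/6 = 2; σ²_B = ((3−1)/6)² = 0.111
te_C = (13 + 4·14 + 27)/6 = 96/6 = 16; σ²_C = ((27−13)/6)² = 5.444
te_D = (8 + 4·13 + 24)/6 = 84/6 = 14; σ²_D = ((24−8)/6)² = 7.111
te_E = (4 + 4·9 + 20)/6 = 60/6 = 10; σ²_E = ((20−4)/6)² = 7.111
te_F = (2 + 4·3 + 10)/6 = 24/6 = 4; σ²_F = ((10−2)/6)² = 1.778
te_G = (13 + 4·14 + 21)/6 = 90/6 = 15; σ²_G = ((21−13)/6)² = 1.778

Forward pass:
ES_A = 0; EF_A = 12
ES_B = 0; EF_B = 2
ES_C = max(EF_A=12, EF_B=2) = 12; EF_C = 12+16 = 28
ES_D = 12; EF_D = 12+14 = 26
ES_E = 12; EF_E = 12+10 = 22
ES_F = max(EF_C=28, EF_D=26) = 28; EF_F = 28+4 = 32
ES_G = max(EF_D=26, EF_E=22, EF_F=32) = 32; EF_G = 32+15 = 47
Expected project duration μ = 47 weeks. Critical path: A → C → F → G.

Variance along critical path = 5.444 + 5.444 + 1.778 + 1.778 = 14.444; σ = √14.444 = 3.801 weeks.
Z = (51 − 47) / 3.801 = 1.052
P(T ≤ 51) = Φ(1.052) ≈ 0.854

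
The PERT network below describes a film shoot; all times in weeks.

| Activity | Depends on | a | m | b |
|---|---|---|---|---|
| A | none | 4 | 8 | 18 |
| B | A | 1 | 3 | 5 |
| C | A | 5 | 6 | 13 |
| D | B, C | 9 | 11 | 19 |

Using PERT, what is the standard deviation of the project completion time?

3.16 weeks

te_A = (4 + 4·8 + 18)/6 = 54/6 = 9; σ²_A = ((18−4)/6)² = 5.444
te_B = (1 + 4·3 + 5)/6 = 18/6 = 3; σ²_B = ((5−1)/6)² = 0.444
te_C = (5 + 4·6 + 13)/6 = 42/6 = 7; σ²_C = ((13−5)/6)² = 1.778
te_D = (9 + 4·11 + 19)/6 = 72/6 = 12; σ²_D = ((19−9)/6)² = 2.778

Forward pass:
ES_A = 0; EF_A = 9
ES_B = 9; EF_B = 9+3 = 12
ES_C = 9; EF_C = 9+7 = 16
ES_D = max(EF_B=12, EF_C=16) = 16; EF_D = 16+12 = 28
Expected project duration μ = 28 weeks. Critical path: A → C → D.

Variance along critical path = 5.444 + 1.778 + 2.778 = 10.000
σ = √10.000 = 3.162 weeks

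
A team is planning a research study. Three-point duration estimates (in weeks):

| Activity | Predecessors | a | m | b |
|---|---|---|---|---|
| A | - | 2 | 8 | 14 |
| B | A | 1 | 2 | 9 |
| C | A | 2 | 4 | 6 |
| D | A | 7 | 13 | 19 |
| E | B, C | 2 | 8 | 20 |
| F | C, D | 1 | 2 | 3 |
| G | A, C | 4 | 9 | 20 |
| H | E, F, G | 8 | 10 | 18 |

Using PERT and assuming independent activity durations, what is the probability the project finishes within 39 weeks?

te_A = (2 + 4·8 + 14)/6 = 48/6 = 8; σ²_A = ((14−2)/6)² = 4.000
te_B = (1 + 4·2 + 9)/6 = 18/6 = 3; σ²_B = ((9−1)/6)² = 1.778
te_C = (2 + 4·4 + 6)/6 = 24/6 = 4; σ²_C = ((6−2)/6)² = 0.444
te_D = (7 + 4·13 + 19)/6 = 78/6 = 13; σ²_D = ((19−7)/6)² = 4.000
te_E = (2 + 4·8 + 20)/6 = 54/6 = 9; σ²_E = ((20−2)/6)² = 9.000
te_F = (1 + 4·2 + 3)/6 = 12/6 = 2; σ²_F = ((3−1)/6)² = 0.111
te_G = (4 + 4·9 + 20)/6 = 60/6 = 10; σ²_G = ((20−4)/6)² = 7.111
te_H = (8 + 4·10 + 18)/6 = 66/6 = 11; σ²_H = ((18−8)/6)² = 2.778

Forward pass:
ES_A = 0; EF_A = 8
ES_B = 8; EF_B = 8+3 = 11
ES_C = 8; EF_C = 8+4 = 12
ES_D = 8; EF_D = 8+13 = 21
ES_E = max(EF_B=11, EF_C=12) = 12; EF_E = 12+9 = 21
ES_F = max(EF_C=12, EF_D=21) = 21; EF_F = 21+2 = 23
ES_G = max(EF_A=8, EF_C=12) = 12; EF_G = 12+10 = 22
ES_H = max(EF_E=21, EF_F=23, EF_G=22) = 23; EF_H = 23+11 = 34
Expected project duration μ = 34 weeks. Critical path: A → D → F → H.

Variance along critical path = 4.000 + 4.000 + 0.111 + 2.778 = 10.889; σ = √10.889 = 3.300 weeks.
Z = (39 − 34) / 3.300 = 1.515
P(T ≤ 39) = Φ(1.515) ≈ 0.935

0.935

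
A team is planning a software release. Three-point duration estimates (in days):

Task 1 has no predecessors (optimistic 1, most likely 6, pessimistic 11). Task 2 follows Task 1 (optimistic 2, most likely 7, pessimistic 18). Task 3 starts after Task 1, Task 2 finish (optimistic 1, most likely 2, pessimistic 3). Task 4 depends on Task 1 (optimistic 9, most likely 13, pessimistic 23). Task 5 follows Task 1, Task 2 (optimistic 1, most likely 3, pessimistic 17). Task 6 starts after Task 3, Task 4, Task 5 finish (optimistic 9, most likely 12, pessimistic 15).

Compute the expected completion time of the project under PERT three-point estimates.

32 days

te_Task 1 = (1 + 4·6 + 11)/6 = 36/6 = 6
te_Task 2 = (2 + 4·7 + 18)/6 = 48/6 = 8
te_Task 3 = (1 + 4·2 + 3)/6 = 12/6 = 2
te_Task 4 = (9 + 4·13 + 23)/6 = 84/6 = 14
te_Task 5 = (1 + 4·3 + 17)/6 = 30/6 = 5
te_Task 6 = (9 + 4·12 + 15)/6 = 72/6 = 12

Forward pass:
ES_Task 1 = 0; EF_Task 1 = 6
ES_Task 2 = 6; EF_Task 2 = 6+8 = 14
ES_Task 3 = max(EF_Task 1=6, EF_Task 2=14) = 14; EF_Task 3 = 14+2 = 16
ES_Task 4 = 6; EF_Task 4 = 6+14 = 20
ES_Task 5 = max(EF_Task 1=6, EF_Task 2=14) = 14; EF_Task 5 = 14+5 = 19
ES_Task 6 = max(EF_Task 3=16, EF_Task 4=20, EF_Task 5=19) = 20; EF_Task 6 = 20+12 = 32
Expected project duration μ = 32 days. Critical path: Task 1 → Task 4 → Task 6.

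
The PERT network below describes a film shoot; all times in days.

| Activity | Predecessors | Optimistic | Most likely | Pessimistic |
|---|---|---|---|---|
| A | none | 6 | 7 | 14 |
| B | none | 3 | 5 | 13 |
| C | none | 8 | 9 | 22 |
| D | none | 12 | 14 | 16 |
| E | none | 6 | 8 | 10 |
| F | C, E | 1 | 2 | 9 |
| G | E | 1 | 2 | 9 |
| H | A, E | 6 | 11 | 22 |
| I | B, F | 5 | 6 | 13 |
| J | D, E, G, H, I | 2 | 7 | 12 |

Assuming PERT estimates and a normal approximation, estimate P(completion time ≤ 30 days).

te_A = (6 + 4·7 + 14)/6 = 48/6 = 8; σ²_A = ((14−6)/6)² = 1.778
te_B = (3 + 4·5 + 13)/6 = 36/6 = 6; σ²_B = ((13−3)/6)² = 2.778
te_C = (8 + 4·9 + 22)/6 = 66/6 = 11; σ²_C = ((22−8)/6)² = 5.444
te_D = (12 + 4·14 + 16)/6 = 84/6 = 14; σ²_D = ((16−12)/6)² = 0.444
te_E = (6 + 4·8 + 10)/6 = 48/6 = 8; σ²_E = ((10−6)/6)² = 0.444
te_F = (1 + 4·2 + 9)/6 = 18/6 = 3; σ²_F = ((9−1)/6)² = 1.778
te_G = (1 + 4·2 + 9)/6 = 18/6 = 3; σ²_G = ((9−1)/6)² = 1.778
te_H = (6 + 4·11 + 22)/6 = 72/6 = 12; σ²_H = ((22−6)/6)² = 7.111
te_I = (5 + 4·6 + 13)/6 = 42/6 = 7; σ²_I = ((13−5)/6)² = 1.778
te_J = (2 + 4·7 + 12)/6 = 42/6 = 7; σ²_J = ((12−2)/6)² = 2.778

Forward pass:
ES_A = 0; EF_A = 8
ES_B = 0; EF_B = 6
ES_C = 0; EF_C = 11
ES_D = 0; EF_D = 14
ES_E = 0; EF_E = 8
ES_F = max(EF_C=11, EF_E=8) = 11; EF_F = 11+3 = 14
ES_G = 8; EF_G = 8+3 = 11
ES_H = max(EF_A=8, EF_E=8) = 8; EF_H = 8+12 = 20
ES_I = max(EF_B=6, EF_F=14) = 14; EF_I = 14+7 = 21
ES_J = max(EF_D=14, EF_E=8, EF_G=11, EF_H=20, EF_I=21) = 21; EF_J = 21+7 = 28
Expected project duration μ = 28 days. Critical path: C → F → I → J.

Variance along critical path = 5.444 + 1.778 + 1.778 + 2.778 = 11.778; σ = √11.778 = 3.432 days.
Z = (30 − 28) / 3.432 = 0.583
P(T ≤ 30) = Φ(0.583) ≈ 0.720

0.720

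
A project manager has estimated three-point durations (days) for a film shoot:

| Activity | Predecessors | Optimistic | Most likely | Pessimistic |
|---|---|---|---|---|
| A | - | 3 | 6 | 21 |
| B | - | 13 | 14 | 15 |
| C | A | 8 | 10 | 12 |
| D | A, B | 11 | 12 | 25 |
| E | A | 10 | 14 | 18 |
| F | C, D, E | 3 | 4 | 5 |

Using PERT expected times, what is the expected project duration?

32 days

te_A = (3 + 4·6 + 21)/6 = 48/6 = 8
te_B = (13 + 4·14 + 15)/6 = 84/6 = 14
te_C = (8 + 4·10 + 12)/6 = 60/6 = 10
te_D = (11 + 4·12 + 25)/6 = 84/6 = 14
te_E = (10 + 4·14 + 18)/6 = 84/6 = 14
te_F = (3 + 4·4 + 5)/6 = 24/6 = 4

Forward pass:
ES_A = 0; EF_A = 8
ES_B = 0; EF_B = 14
ES_C = 8; EF_C = 8+10 = 18
ES_D = max(EF_A=8, EF_B=14) = 14; EF_D = 14+14 = 28
ES_E = 8; EF_E = 8+14 = 22
ES_F = max(EF_C=18, EF_D=28, EF_E=22) = 28; EF_F = 28+4 = 32
Expected project duration μ = 32 days. Critical path: B → D → F.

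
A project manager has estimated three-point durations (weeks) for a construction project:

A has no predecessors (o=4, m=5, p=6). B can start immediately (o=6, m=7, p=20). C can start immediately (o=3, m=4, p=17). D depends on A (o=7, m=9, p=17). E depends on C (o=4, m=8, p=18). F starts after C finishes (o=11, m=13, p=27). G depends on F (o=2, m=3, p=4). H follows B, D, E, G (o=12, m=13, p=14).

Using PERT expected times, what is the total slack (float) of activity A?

9 weeks

te_A = (4 + 4·5 + 6)/6 = 30/6 = 5
te_B = (6 + 4·7 + 20)/6 = 54/6 = 9
te_C = (3 + 4·4 + 17)/6 = 36/6 = 6
te_D = (7 + 4·9 + 17)/6 = 60/6 = 10
te_E = (4 + 4·8 + 18)/6 = 54/6 = 9
te_F = (11 + 4·13 + 27)/6 = 90/6 = 15
te_G = (2 + 4·3 + 4)/6 = 18/6 = 3
te_H = (12 + 4·13 + 14)/6 = 78/6 = 13

Forward pass:
ES_A = 0; EF_A = 5
ES_B = 0; EF_B = 9
ES_C = 0; EF_C = 6
ES_D = 5; EF_D = 5+10 = 15
ES_E = 6; EF_E = 6+9 = 15
ES_F = 6; EF_F = 6+15 = 21
ES_G = 21; EF_G = 21+3 = 24
ES_H = max(EF_B=9, EF_D=15, EF_E=15, EF_G=24) = 24; EF_H = 24+13 = 37
Expected project duration μ = 37 weeks. Critical path: C → F → G → H.

Backward pass:
LF_H = 37; LS_H = 37−13 = 24
LF_G = LS_H = 24; LS_G = 24−3 = 21
LF_F = LS_G = 21; LS_F = 21−15 = 6
LF_E = LS_H = 24; LS_E = 24−9 = 15
LF_D = LS_H = 24; LS_D = 24−10 = 14
LF_C = min(LS_E=15, LS_F=6) = 6; LS_C = 6−6 = 0
LF_B = LS_H = 24; LS_B = 24−9 = 15
LF_A = LS_D = 14; LS_A = 14−5 = 9
Slack_A = LS_A − ES_A = 9 − 0 = 9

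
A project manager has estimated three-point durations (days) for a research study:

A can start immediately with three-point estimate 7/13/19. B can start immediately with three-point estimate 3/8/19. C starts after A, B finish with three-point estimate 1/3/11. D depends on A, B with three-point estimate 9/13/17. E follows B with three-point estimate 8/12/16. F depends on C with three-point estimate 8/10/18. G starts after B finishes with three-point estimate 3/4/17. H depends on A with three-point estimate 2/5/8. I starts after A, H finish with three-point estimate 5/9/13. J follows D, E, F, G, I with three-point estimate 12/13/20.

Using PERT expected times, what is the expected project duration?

te_A = (7 + 4·13 + 19)/6 = 78/6 = 13
te_B = (3 + 4·8 + 19)/6 = 54/6 = 9
te_C = (1 + 4·3 + 11)/6 = 24/6 = 4
te_D = (9 + 4·13 + 17)/6 = 78/6 = 13
te_E = (8 + 4·12 + 16)/6 = 72/6 = 12
te_F = (8 + 4·10 + 18)/6 = 66/6 = 11
te_G = (3 + 4·4 + 17)/6 = 36/6 = 6
te_H = (2 + 4·5 + 8)/6 = 30/6 = 5
te_I = (5 + 4·9 + 13)/6 = 54/6 = 9
te_J = (12 + 4·13 + 20)/6 = 84/6 = 14

Forward pass:
ES_A = 0; EF_A = 13
ES_B = 0; EF_B = 9
ES_C = max(EF_A=13, EF_B=9) = 13; EF_C = 13+4 = 17
ES_D = max(EF_A=13, EF_B=9) = 13; EF_D = 13+13 = 26
ES_E = 9; EF_E = 9+12 = 21
ES_F = 17; EF_F = 17+11 = 28
ES_G = 9; EF_G = 9+6 = 15
ES_H = 13; EF_H = 13+5 = 18
ES_I = max(EF_A=13, EF_H=18) = 18; EF_I = 18+9 = 27
ES_J = max(EF_D=26, EF_E=21, EF_F=28, EF_G=15, EF_I=27) = 28; EF_J = 28+14 = 42
Expected project duration μ = 42 days. Critical path: A → C → F → J.

42 days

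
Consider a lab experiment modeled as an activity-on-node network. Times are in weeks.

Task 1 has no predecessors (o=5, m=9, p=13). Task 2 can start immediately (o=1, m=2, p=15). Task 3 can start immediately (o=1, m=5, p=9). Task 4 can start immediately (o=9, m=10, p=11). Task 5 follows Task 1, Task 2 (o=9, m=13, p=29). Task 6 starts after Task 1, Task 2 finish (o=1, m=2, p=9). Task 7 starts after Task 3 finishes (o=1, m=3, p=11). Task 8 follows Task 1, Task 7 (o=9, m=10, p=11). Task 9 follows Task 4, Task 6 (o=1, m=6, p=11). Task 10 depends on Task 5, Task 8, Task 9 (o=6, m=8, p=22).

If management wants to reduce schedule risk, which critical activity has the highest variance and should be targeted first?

Task 5

te_Task 1 = (5 + 4·9 + 13)/6 = 54/6 = 9; σ²_Task 1 = ((13−5)/6)² = 1.778
te_Task 2 = (1 + 4·2 + 15)/6 = 24/6 = 4; σ²_Task 2 = ((15−1)/6)² = 5.444
te_Task 3 = (1 + 4·5 + 9)/6 = 30/6 = 5; σ²_Task 3 = ((9−1)/6)² = 1.778
te_Task 4 = (9 + 4·10 + 11)/6 = 60/6 = 10; σ²_Task 4 = ((11−9)/6)² = 0.111
te_Task 5 = (9 + 4·13 + 29)/6 = 90/6 = 15; σ²_Task 5 = ((29−9)/6)² = 11.111
te_Task 6 = (1 + 4·2 + 9)/6 = 18/6 = 3; σ²_Task 6 = ((9−1)/6)² = 1.778
te_Task 7 = (1 + 4·3 + 11)/6 = 24/6 = 4; σ²_Task 7 = ((11−1)/6)² = 2.778
te_Task 8 = (9 + 4·10 + 11)/6 = 60/6 = 10; σ²_Task 8 = ((11−9)/6)² = 0.111
te_Task 9 = (1 + 4·6 + 11)/6 = 36/6 = 6; σ²_Task 9 = ((11−1)/6)² = 2.778
te_Task 10 = (6 + 4·8 + 22)/6 = 60/6 = 10; σ²_Task 10 = ((22−6)/6)² = 7.111

Forward pass:
ES_Task 1 = 0; EF_Task 1 = 9
ES_Task 2 = 0; EF_Task 2 = 4
ES_Task 3 = 0; EF_Task 3 = 5
ES_Task 4 = 0; EF_Task 4 = 10
ES_Task 5 = max(EF_Task 1=9, EF_Task 2=4) = 9; EF_Task 5 = 9+15 = 24
ES_Task 6 = max(EF_Task 1=9, EF_Task 2=4) = 9; EF_Task 6 = 9+3 = 12
ES_Task 7 = 5; EF_Task 7 = 5+4 = 9
ES_Task 8 = max(EF_Task 1=9, EF_Task 7=9) = 9; EF_Task 8 = 9+10 = 19
ES_Task 9 = max(EF_Task 4=10, EF_Task 6=12) = 12; EF_Task 9 = 12+6 = 18
ES_Task 10 = max(EF_Task 5=24, EF_Task 8=19, EF_Task 9=18) = 24; EF_Task 10 = 24+10 = 34
Expected project duration μ = 34 weeks. Critical path: Task 1 → Task 5 → Task 10.

Variances on critical path: σ²_Task 1=1.778, σ²_Task 5=11.111, σ²_Task 10=7.111.
Largest is σ²_Task 5 = 11.111.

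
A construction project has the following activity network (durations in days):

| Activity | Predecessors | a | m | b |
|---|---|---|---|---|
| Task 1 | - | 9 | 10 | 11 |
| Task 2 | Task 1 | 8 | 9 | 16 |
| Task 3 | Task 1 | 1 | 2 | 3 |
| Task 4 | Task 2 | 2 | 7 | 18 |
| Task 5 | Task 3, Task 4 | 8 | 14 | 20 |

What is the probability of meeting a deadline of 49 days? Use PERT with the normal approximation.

te_Task 1 = (9 + 4·10 + 11)/6 = 60/6 = 10; σ²_Task 1 = ((11−9)/6)² = 0.111
te_Task 2 = (8 + 4·9 + 16)/6 = 60/6 = 10; σ²_Task 2 = ((16−8)/6)² = 1.778
te_Task 3 = (1 + 4·2 + 3)/6 = 12/6 = 2; σ²_Task 3 = ((3−1)/6)² = 0.111
te_Task 4 = (2 + 4·7 + 18)/6 = 48/6 = 8; σ²_Task 4 = ((18−2)/6)² = 7.111
te_Task 5 = (8 + 4·14 + 20)/6 = 84/6 = 14; σ²_Task 5 = ((20−8)/6)² = 4.000

Forward pass:
ES_Task 1 = 0; EF_Task 1 = 10
ES_Task 2 = 10; EF_Task 2 = 10+10 = 20
ES_Task 3 = 10; EF_Task 3 = 10+2 = 12
ES_Task 4 = 20; EF_Task 4 = 20+8 = 28
ES_Task 5 = max(EF_Task 3=12, EF_Task 4=28) = 28; EF_Task 5 = 28+14 = 42
Expected project duration μ = 42 days. Critical path: Task 1 → Task 2 → Task 4 → Task 5.

Variance along critical path = 0.111 + 1.778 + 7.111 + 4.000 = 13.000; σ = √13.000 = 3.606 days.
Z = (49 − 42) / 3.606 = 1.941
P(T ≤ 49) = Φ(1.941) ≈ 0.974

0.974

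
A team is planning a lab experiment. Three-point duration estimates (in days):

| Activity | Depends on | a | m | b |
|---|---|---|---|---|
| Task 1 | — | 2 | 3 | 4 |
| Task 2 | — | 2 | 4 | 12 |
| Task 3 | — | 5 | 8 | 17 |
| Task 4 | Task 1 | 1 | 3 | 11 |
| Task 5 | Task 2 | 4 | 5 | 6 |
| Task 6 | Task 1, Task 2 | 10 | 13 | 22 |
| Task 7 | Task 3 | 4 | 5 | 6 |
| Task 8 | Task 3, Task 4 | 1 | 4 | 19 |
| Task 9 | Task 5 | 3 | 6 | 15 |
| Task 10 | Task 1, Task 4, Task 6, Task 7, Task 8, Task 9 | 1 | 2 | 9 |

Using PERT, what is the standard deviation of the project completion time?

te_Task 1 = (2 + 4·3 + 4)/6 = 18/6 = 3; σ²_Task 1 = ((4−2)/6)² = 0.111
te_Task 2 = (2 + 4·4 + 12)/6 = 30/6 = 5; σ²_Task 2 = ((12−2)/6)² = 2.778
te_Task 3 = (5 + 4·8 + 17)/6 = 54/6 = 9; σ²_Task 3 = ((17−5)/6)² = 4.000
te_Task 4 = (1 + 4·3 + 11)/6 = 24/6 = 4; σ²_Task 4 = ((11−1)/6)² = 2.778
te_Task 5 = (4 + 4·5 + 6)/6 = 30/6 = 5; σ²_Task 5 = ((6−4)/6)² = 0.111
te_Task 6 = (10 + 4·13 + 22)/6 = 84/6 = 14; σ²_Task 6 = ((22−10)/6)² = 4.000
te_Task 7 = (4 + 4·5 + 6)/6 = 30/6 = 5; σ²_Task 7 = ((6−4)/6)² = 0.111
te_Task 8 = (1 + 4·4 + 19)/6 = 36/6 = 6; σ²_Task 8 = ((19−1)/6)² = 9.000
te_Task 9 = (3 + 4·6 + 15)/6 = 42/6 = 7; σ²_Task 9 = ((15−3)/6)² = 4.000
te_Task 10 = (1 + 4·2 + 9)/6 = 18/6 = 3; σ²_Task 10 = ((9−1)/6)² = 1.778

Forward pass:
ES_Task 1 = 0; EF_Task 1 = 3
ES_Task 2 = 0; EF_Task 2 = 5
ES_Task 3 = 0; EF_Task 3 = 9
ES_Task 4 = 3; EF_Task 4 = 3+4 = 7
ES_Task 5 = 5; EF_Task 5 = 5+5 = 10
ES_Task 6 = max(EF_Task 1=3, EF_Task 2=5) = 5; EF_Task 6 = 5+14 = 19
ES_Task 7 = 9; EF_Task 7 = 9+5 = 14
ES_Task 8 = max(EF_Task 3=9, EF_Task 4=7) = 9; EF_Task 8 = 9+6 = 15
ES_Task 9 = 10; EF_Task 9 = 10+7 = 17
ES_Task 10 = max(EF_Task 1=3, EF_Task 4=7, EF_Task 6=19, EF_Task 7=14, EF_Task 8=15, EF_Task 9=17) = 19; EF_Task 10 = 19+3 = 22
Expected project duration μ = 22 days. Critical path: Task 2 → Task 6 → Task 10.

Variance along critical path = 2.778 + 4.000 + 1.778 = 8.556
σ = √8.556 = 2.925 days

2.92 days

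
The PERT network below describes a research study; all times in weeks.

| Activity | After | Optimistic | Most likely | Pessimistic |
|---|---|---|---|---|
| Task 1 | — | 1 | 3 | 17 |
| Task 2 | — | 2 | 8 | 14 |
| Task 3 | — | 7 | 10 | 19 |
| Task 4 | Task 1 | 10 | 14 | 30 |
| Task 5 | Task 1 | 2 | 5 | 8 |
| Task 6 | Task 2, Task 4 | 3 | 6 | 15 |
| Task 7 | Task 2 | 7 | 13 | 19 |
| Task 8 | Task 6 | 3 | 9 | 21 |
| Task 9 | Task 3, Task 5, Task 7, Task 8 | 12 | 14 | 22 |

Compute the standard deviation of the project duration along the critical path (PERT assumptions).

5.83 weeks

te_Task 1 = (1 + 4·3 + 17)/6 = 30/6 = 5; σ²_Task 1 = ((17−1)/6)² = 7.111
te_Task 2 = (2 + 4·8 + 14)/6 = 48/6 = 8; σ²_Task 2 = ((14−2)/6)² = 4.000
te_Task 3 = (7 + 4·10 + 19)/6 = 66/6 = 11; σ²_Task 3 = ((19−7)/6)² = 4.000
te_Task 4 = (10 + 4·14 + 30)/6 = 96/6 = 16; σ²_Task 4 = ((30−10)/6)² = 11.111
te_Task 5 = (2 + 4·5 + 8)/6 = 30/6 = 5; σ²_Task 5 = ((8−2)/6)² = 1.000
te_Task 6 = (3 + 4·6 + 15)/6 = 42/6 = 7; σ²_Task 6 = ((15−3)/6)² = 4.000
te_Task 7 = (7 + 4·13 + 19)/6 = 78/6 = 13; σ²_Task 7 = ((19−7)/6)² = 4.000
te_Task 8 = (3 + 4·9 + 21)/6 = 60/6 = 10; σ²_Task 8 = ((21−3)/6)² = 9.000
te_Task 9 = (12 + 4·14 + 22)/6 = 90/6 = 15; σ²_Task 9 = ((22−12)/6)² = 2.778

Forward pass:
ES_Task 1 = 0; EF_Task 1 = 5
ES_Task 2 = 0; EF_Task 2 = 8
ES_Task 3 = 0; EF_Task 3 = 11
ES_Task 4 = 5; EF_Task 4 = 5+16 = 21
ES_Task 5 = 5; EF_Task 5 = 5+5 = 10
ES_Task 6 = max(EF_Task 2=8, EF_Task 4=21) = 21; EF_Task 6 = 21+7 = 28
ES_Task 7 = 8; EF_Task 7 = 8+13 = 21
ES_Task 8 = 28; EF_Task 8 = 28+10 = 38
ES_Task 9 = max(EF_Task 3=11, EF_Task 5=10, EF_Task 7=21, EF_Task 8=38) = 38; EF_Task 9 = 38+15 = 53
Expected project duration μ = 53 weeks. Critical path: Task 1 → Task 4 → Task 6 → Task 8 → Task 9.

Variance along critical path = 7.111 + 11.111 + 4.000 + 9.000 + 2.778 = 34.000
σ = √34.000 = 5.831 weeks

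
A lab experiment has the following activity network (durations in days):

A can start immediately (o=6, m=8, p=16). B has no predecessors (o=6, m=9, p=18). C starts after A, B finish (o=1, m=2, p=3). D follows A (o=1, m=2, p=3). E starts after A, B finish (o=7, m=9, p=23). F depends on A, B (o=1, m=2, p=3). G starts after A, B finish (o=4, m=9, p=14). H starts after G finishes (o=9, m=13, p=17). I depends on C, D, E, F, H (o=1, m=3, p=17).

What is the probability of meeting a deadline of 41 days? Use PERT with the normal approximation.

te_A = (6 + 4·8 + 16)/6 = 54/6 = 9; σ²_A = ((16−6)/6)² = 2.778
te_B = (6 + 4·9 + 18)/6 = 60/6 = 10; σ²_B = ((18−6)/6)² = 4.000
te_C = (1 + 4·2 + 3)/6 = 12/6 = 2; σ²_C = ((3−1)/6)² = 0.111
te_D = (1 + 4·2 + 3)/6 = 12/6 = 2; σ²_D = ((3−1)/6)² = 0.111
te_E = (7 + 4·9 + 23)/6 = 66/6 = 11; σ²_E = ((23−7)/6)² = 7.111
te_F = (1 + 4·2 + 3)/6 = 12/6 = 2; σ²_F = ((3−1)/6)² = 0.111
te_G = (4 + 4·9 + 14)/6 = 54/6 = 9; σ²_G = ((14−4)/6)² = 2.778
te_H = (9 + 4·13 + 17)/6 = 78/6 = 13; σ²_H = ((17−9)/6)² = 1.778
te_I = (1 + 4·3 + 17)/6 = 30/6 = 5; σ²_I = ((17−1)/6)² = 7.111

Forward pass:
ES_A = 0; EF_A = 9
ES_B = 0; EF_B = 10
ES_C = max(EF_A=9, EF_B=10) = 10; EF_C = 10+2 = 12
ES_D = 9; EF_D = 9+2 = 11
ES_E = max(EF_A=9, EF_B=10) = 10; EF_E = 10+11 = 21
ES_F = max(EF_A=9, EF_B=10) = 10; EF_F = 10+2 = 12
ES_G = max(EF_A=9, EF_B=10) = 10; EF_G = 10+9 = 19
ES_H = 19; EF_H = 19+13 = 32
ES_I = max(EF_C=12, EF_D=11, EF_E=21, EF_F=12, EF_H=32) = 32; EF_I = 32+5 = 37
Expected project duration μ = 37 days. Critical path: B → G → H → I.

Variance along critical path = 4.000 + 2.778 + 1.778 + 7.111 = 15.667; σ = √15.667 = 3.958 days.
Z = (41 − 37) / 3.958 = 1.011
P(T ≤ 41) = Φ(1.011) ≈ 0.844

0.844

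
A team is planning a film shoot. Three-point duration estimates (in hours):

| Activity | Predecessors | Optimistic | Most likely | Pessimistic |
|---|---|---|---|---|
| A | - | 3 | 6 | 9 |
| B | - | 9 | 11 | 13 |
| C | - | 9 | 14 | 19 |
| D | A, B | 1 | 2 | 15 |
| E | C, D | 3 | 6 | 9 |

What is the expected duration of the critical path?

te_A = (3 + 4·6 + 9)/6 = 36/6 = 6
te_B = (9 + 4·11 + 13)/6 = 66/6 = 11
te_C = (9 + 4·14 + 19)/6 = 84/6 = 14
te_D = (1 + 4·2 + 15)/6 = 24/6 = 4
te_E = (3 + 4·6 + 9)/6 = 36/6 = 6

Forward pass:
ES_A = 0; EF_A = 6
ES_B = 0; EF_B = 11
ES_C = 0; EF_C = 14
ES_D = max(EF_A=6, EF_B=11) = 11; EF_D = 11+4 = 15
ES_E = max(EF_C=14, EF_D=15) = 15; EF_E = 15+6 = 21
Expected project duration μ = 21 hours. Critical path: B → D → E.

21 hours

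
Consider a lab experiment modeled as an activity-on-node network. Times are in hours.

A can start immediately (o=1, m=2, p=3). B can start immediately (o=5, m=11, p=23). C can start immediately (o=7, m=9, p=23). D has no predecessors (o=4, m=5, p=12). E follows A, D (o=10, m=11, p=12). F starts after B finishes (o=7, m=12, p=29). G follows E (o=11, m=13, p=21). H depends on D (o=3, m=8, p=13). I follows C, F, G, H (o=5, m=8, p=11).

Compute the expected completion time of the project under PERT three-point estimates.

te_A = (1 + 4·2 + 3)/6 = 12/6 = 2
te_B = (5 + 4·11 + 23)/6 = 72/6 = 12
te_C = (7 + 4·9 + 23)/6 = 66/6 = 11
te_D = (4 + 4·5 + 12)/6 = 36/6 = 6
te_E = (10 + 4·11 + 12)/6 = 66/6 = 11
te_F = (7 + 4·12 + 29)/6 = 84/6 = 14
te_G = (11 + 4·13 + 21)/6 = 84/6 = 14
te_H = (3 + 4·8 + 13)/6 = 48/6 = 8
te_I = (5 + 4·8 + 11)/6 = 48/6 = 8

Forward pass:
ES_A = 0; EF_A = 2
ES_B = 0; EF_B = 12
ES_C = 0; EF_C = 11
ES_D = 0; EF_D = 6
ES_E = max(EF_A=2, EF_D=6) = 6; EF_E = 6+11 = 17
ES_F = 12; EF_F = 12+14 = 26
ES_G = 17; EF_G = 17+14 = 31
ES_H = 6; EF_H = 6+8 = 14
ES_I = max(EF_C=11, EF_F=26, EF_G=31, EF_H=14) = 31; EF_I = 31+8 = 39
Expected project duration μ = 39 hours. Critical path: D → E → G → I.

39 hours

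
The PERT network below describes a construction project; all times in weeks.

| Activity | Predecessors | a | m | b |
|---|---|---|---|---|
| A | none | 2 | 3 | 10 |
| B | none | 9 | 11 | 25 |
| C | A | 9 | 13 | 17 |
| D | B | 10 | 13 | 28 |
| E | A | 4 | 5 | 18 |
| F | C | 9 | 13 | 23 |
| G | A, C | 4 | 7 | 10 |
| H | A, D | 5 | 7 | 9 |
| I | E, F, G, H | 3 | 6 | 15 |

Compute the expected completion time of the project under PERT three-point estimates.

42 weeks

te_A = (2 + 4·3 + 10)/6 = 24/6 = 4
te_B = (9 + 4·11 + 25)/6 = 78/6 = 13
te_C = (9 + 4·13 + 17)/6 = 78/6 = 13
te_D = (10 + 4·13 + 28)/6 = 90/6 = 15
te_E = (4 + 4·5 + 18)/6 = 42/6 = 7
te_F = (9 + 4·13 + 23)/6 = 84/6 = 14
te_G = (4 + 4·7 + 10)/6 = 42/6 = 7
te_H = (5 + 4·7 + 9)/6 = 42/6 = 7
te_I = (3 + 4·6 + 15)/6 = 42/6 = 7

Forward pass:
ES_A = 0; EF_A = 4
ES_B = 0; EF_B = 13
ES_C = 4; EF_C = 4+13 = 17
ES_D = 13; EF_D = 13+15 = 28
ES_E = 4; EF_E = 4+7 = 11
ES_F = 17; EF_F = 17+14 = 31
ES_G = max(EF_A=4, EF_C=17) = 17; EF_G = 17+7 = 24
ES_H = max(EF_A=4, EF_D=28) = 28; EF_H = 28+7 = 35
ES_I = max(EF_E=11, EF_F=31, EF_G=24, EF_H=35) = 35; EF_I = 35+7 = 42
Expected project duration μ = 42 weeks. Critical path: B → D → H → I.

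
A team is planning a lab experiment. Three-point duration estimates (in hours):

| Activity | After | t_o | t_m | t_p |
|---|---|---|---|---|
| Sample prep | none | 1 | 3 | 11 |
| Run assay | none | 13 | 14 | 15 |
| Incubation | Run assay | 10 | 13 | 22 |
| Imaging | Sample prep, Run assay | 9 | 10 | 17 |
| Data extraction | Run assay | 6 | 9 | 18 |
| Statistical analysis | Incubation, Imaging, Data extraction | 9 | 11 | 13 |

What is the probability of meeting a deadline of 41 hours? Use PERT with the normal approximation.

te_Sample prep = (1 + 4·3 + 11)/6 = 24/6 = 4; σ²_Sample prep = ((11−1)/6)² = 2.778
te_Run assay = (13 + 4·14 + 15)/6 = 84/6 = 14; σ²_Run assay = ((15−13)/6)² = 0.111
te_Incubation = (10 + 4·13 + 22)/6 = 84/6 = 14; σ²_Incubation = ((22−10)/6)² = 4.000
te_Imaging = (9 + 4·10 + 17)/6 = 66/6 = 11; σ²_Imaging = ((17−9)/6)² = 1.778
te_Data extraction = (6 + 4·9 + 18)/6 = 60/6 = 10; σ²_Data extraction = ((18−6)/6)² = 4.000
te_Statistical analysis = (9 + 4·11 + 13)/6 = 66/6 = 11; σ²_Statistical analysis = ((13−9)/6)² = 0.444

Forward pass:
ES_Sample prep = 0; EF_Sample prep = 4
ES_Run assay = 0; EF_Run assay = 14
ES_Incubation = 14; EF_Incubation = 14+14 = 28
ES_Imaging = max(EF_Sample prep=4, EF_Run assay=14) = 14; EF_Imaging = 14+11 = 25
ES_Data extraction = 14; EF_Data extraction = 14+10 = 24
ES_Statistical analysis = max(EF_Incubation=28, EF_Imaging=25, EF_Data extraction=24) = 28; EF_Statistical analysis = 28+11 = 39
Expected project duration μ = 39 hours. Critical path: Run assay → Incubation → Statistical analysis.

Variance along critical path = 0.111 + 4.000 + 0.444 = 4.556; σ = √4.556 = 2.134 hours.
Z = (41 − 39) / 2.134 = 0.937
P(T ≤ 41) = Φ(0.937) ≈ 0.826

0.826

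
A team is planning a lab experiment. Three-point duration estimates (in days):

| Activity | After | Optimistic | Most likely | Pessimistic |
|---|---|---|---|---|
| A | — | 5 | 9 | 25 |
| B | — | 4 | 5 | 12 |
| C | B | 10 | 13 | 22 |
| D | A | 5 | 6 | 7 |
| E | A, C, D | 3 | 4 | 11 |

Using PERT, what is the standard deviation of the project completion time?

te_A = (5 + 4·9 + 25)/6 = 66/6 = 11; σ²_A = ((25−5)/6)² = 11.111
te_B = (4 + 4·5 + 12)/6 = 36/6 = 6; σ²_B = ((12−4)/6)² = 1.778
te_C = (10 + 4·13 + 22)/6 = 84/6 = 14; σ²_C = ((22−10)/6)² = 4.000
te_D = (5 + 4·6 + 7)/6 = 36/6 = 6; σ²_D = ((7−5)/6)² = 0.111
te_E = (3 + 4·4 + 11)/6 = 30/6 = 5; σ²_E = ((11−3)/6)² = 1.778

Forward pass:
ES_A = 0; EF_A = 11
ES_B = 0; EF_B = 6
ES_C = 6; EF_C = 6+14 = 20
ES_D = 11; EF_D = 11+6 = 17
ES_E = max(EF_A=11, EF_C=20, EF_D=17) = 20; EF_E = 20+5 = 25
Expected project duration μ = 25 days. Critical path: B → C → E.

Variance along critical path = 1.778 + 4.000 + 1.778 = 7.556
σ = √7.556 = 2.749 days

2.75 days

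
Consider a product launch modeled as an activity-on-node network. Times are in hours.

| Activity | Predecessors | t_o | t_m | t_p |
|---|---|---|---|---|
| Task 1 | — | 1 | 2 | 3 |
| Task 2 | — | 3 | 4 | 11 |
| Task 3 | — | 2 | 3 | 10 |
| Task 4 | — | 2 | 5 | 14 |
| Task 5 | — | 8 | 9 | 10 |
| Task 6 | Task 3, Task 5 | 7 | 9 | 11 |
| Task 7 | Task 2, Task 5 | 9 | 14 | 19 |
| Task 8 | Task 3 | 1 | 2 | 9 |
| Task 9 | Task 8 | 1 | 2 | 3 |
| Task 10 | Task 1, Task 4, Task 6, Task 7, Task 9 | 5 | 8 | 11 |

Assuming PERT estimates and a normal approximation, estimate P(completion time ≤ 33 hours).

0.845

te_Task 1 = (1 + 4·2 + 3)/6 = 12/6 = 2; σ²_Task 1 = ((3−1)/6)² = 0.111
te_Task 2 = (3 + 4·4 + 11)/6 = 30/6 = 5; σ²_Task 2 = ((11−3)/6)² = 1.778
te_Task 3 = (2 + 4·3 + 10)/6 = 24/6 = 4; σ²_Task 3 = ((10−2)/6)² = 1.778
te_Task 4 = (2 + 4·5 + 14)/6 = 36/6 = 6; σ²_Task 4 = ((14−2)/6)² = 4.000
te_Task 5 = (8 + 4·9 + 10)/6 = 54/6 = 9; σ²_Task 5 = ((10−8)/6)² = 0.111
te_Task 6 = (7 + 4·9 + 11)/6 = 54/6 = 9; σ²_Task 6 = ((11−7)/6)² = 0.444
te_Task 7 = (9 + 4·14 + 19)/6 = 84/6 = 14; σ²_Task 7 = ((19−9)/6)² = 2.778
te_Task 8 = (1 + 4·2 + 9)/6 = 18/6 = 3; σ²_Task 8 = ((9−1)/6)² = 1.778
te_Task 9 = (1 + 4·2 + 3)/6 = 12/6 = 2; σ²_Task 9 = ((3−1)/6)² = 0.111
te_Task 10 = (5 + 4·8 + 11)/6 = 48/6 = 8; σ²_Task 10 = ((11−5)/6)² = 1.000

Forward pass:
ES_Task 1 = 0; EF_Task 1 = 2
ES_Task 2 = 0; EF_Task 2 = 5
ES_Task 3 = 0; EF_Task 3 = 4
ES_Task 4 = 0; EF_Task 4 = 6
ES_Task 5 = 0; EF_Task 5 = 9
ES_Task 6 = max(EF_Task 3=4, EF_Task 5=9) = 9; EF_Task 6 = 9+9 = 18
ES_Task 7 = max(EF_Task 2=5, EF_Task 5=9) = 9; EF_Task 7 = 9+14 = 23
ES_Task 8 = 4; EF_Task 8 = 4+3 = 7
ES_Task 9 = 7; EF_Task 9 = 7+2 = 9
ES_Task 10 = max(EF_Task 1=2, EF_Task 4=6, EF_Task 6=18, EF_Task 7=23, EF_Task 9=9) = 23; EF_Task 10 = 23+8 = 31
Expected project duration μ = 31 hours. Critical path: Task 5 → Task 7 → Task 10.

Variance along critical path = 0.111 + 2.778 + 1.000 = 3.889; σ = √3.889 = 1.972 hours.
Z = (33 − 31) / 1.972 = 1.014
P(T ≤ 33) = Φ(1.014) ≈ 0.845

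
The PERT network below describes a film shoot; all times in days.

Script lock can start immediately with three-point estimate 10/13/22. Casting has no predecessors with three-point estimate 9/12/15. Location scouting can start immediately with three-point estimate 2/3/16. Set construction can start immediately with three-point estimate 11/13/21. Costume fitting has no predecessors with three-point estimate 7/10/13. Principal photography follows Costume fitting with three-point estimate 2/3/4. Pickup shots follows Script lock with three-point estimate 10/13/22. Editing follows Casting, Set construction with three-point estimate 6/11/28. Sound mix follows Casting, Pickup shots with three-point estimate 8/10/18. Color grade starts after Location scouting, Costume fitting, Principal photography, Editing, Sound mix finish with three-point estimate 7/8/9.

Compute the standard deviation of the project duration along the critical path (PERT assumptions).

3.30 days

te_Script lock = (10 + 4·13 + 22)/6 = 84/6 = 14; σ²_Script lock = ((22−10)/6)² = 4.000
te_Casting = (9 + 4·12 + 15)/6 = 72/6 = 12; σ²_Casting = ((15−9)/6)² = 1.000
te_Location scouting = (2 + 4·3 + 16)/6 = 30/6 = 5; σ²_Location scouting = ((16−2)/6)² = 5.444
te_Set construction = (11 + 4·13 + 21)/6 = 84/6 = 14; σ²_Set construction = ((21−11)/6)² = 2.778
te_Costume fitting = (7 + 4·10 + 13)/6 = 60/6 = 10; σ²_Costume fitting = ((13−7)/6)² = 1.000
te_Principal photography = (2 + 4·3 + 4)/6 = 18/6 = 3; σ²_Principal photography = ((4−2)/6)² = 0.111
te_Pickup shots = (10 + 4·13 + 22)/6 = 84/6 = 14; σ²_Pickup shots = ((22−10)/6)² = 4.000
te_Editing = (6 + 4·11 + 28)/6 = 78/6 = 13; σ²_Editing = ((28−6)/6)² = 13.444
te_Sound mix = (8 + 4·10 + 18)/6 = 66/6 = 11; σ²_Sound mix = ((18−8)/6)² = 2.778
te_Color grade = (7 + 4·8 + 9)/6 = 48/6 = 8; σ²_Color grade = ((9−7)/6)² = 0.111

Forward pass:
ES_Script lock = 0; EF_Script lock = 14
ES_Casting = 0; EF_Casting = 12
ES_Location scouting = 0; EF_Location scouting = 5
ES_Set construction = 0; EF_Set construction = 14
ES_Costume fitting = 0; EF_Costume fitting = 10
ES_Principal photography = 10; EF_Principal photography = 10+3 = 13
ES_Pickup shots = 14; EF_Pickup shots = 14+14 = 28
ES_Editing = max(EF_Casting=12, EF_Set construction=14) = 14; EF_Editing = 14+13 = 27
ES_Sound mix = max(EF_Casting=12, EF_Pickup shots=28) = 28; EF_Sound mix = 28+11 = 39
ES_Color grade = max(EF_Location scouting=5, EF_Costume fitting=10, EF_Principal photography=13, EF_Editing=27, EF_Sound mix=39) = 39; EF_Color grade = 39+8 = 47
Expected project duration μ = 47 days. Critical path: Script lock → Pickup shots → Sound mix → Color grade.

Variance along critical path = 4.000 + 4.000 + 2.778 + 0.111 = 10.889
σ = √10.889 = 3.300 days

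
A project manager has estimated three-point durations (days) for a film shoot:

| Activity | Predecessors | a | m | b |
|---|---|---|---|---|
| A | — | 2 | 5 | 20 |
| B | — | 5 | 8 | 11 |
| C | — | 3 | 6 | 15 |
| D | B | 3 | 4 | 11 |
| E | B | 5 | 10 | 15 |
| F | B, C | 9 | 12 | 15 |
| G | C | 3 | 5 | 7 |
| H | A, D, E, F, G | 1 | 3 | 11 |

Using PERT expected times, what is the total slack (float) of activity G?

8 days

te_A = (2 + 4·5 + 20)/6 = 42/6 = 7
te_B = (5 + 4·8 + 11)/6 = 48/6 = 8
te_C = (3 + 4·6 + 15)/6 = 42/6 = 7
te_D = (3 + 4·4 + 11)/6 = 30/6 = 5
te_E = (5 + 4·10 + 15)/6 = 60/6 = 10
te_F = (9 + 4·12 + 15)/6 = 72/6 = 12
te_G = (3 + 4·5 + 7)/6 = 30/6 = 5
te_H = (1 + 4·3 + 11)/6 = 24/6 = 4

Forward pass:
ES_A = 0; EF_A = 7
ES_B = 0; EF_B = 8
ES_C = 0; EF_C = 7
ES_D = 8; EF_D = 8+5 = 13
ES_E = 8; EF_E = 8+10 = 18
ES_F = max(EF_B=8, EF_C=7) = 8; EF_F = 8+12 = 20
ES_G = 7; EF_G = 7+5 = 12
ES_H = max(EF_A=7, EF_D=13, EF_E=18, EF_F=20, EF_G=12) = 20; EF_H = 20+4 = 24
Expected project duration μ = 24 days. Critical path: B → F → H.

Backward pass:
LF_H = 24; LS_H = 24−4 = 20
LF_G = LS_H = 20; LS_G = 20−5 = 15
LF_F = LS_H = 20; LS_F = 20−12 = 8
LF_E = LS_H = 20; LS_E = 20−10 = 10
LF_D = LS_H = 20; LS_D = 20−5 = 15
LF_C = min(LS_F=8, LS_G=15) = 8; LS_C = 8−7 = 1
LF_B = min(LS_D=15, LS_E=10, LS_F=8) = 8; LS_B = 8−8 = 0
LF_A = LS_H = 20; LS_A = 20−7 = 13
Slack_G = LS_G − ES_G = 15 − 7 = 8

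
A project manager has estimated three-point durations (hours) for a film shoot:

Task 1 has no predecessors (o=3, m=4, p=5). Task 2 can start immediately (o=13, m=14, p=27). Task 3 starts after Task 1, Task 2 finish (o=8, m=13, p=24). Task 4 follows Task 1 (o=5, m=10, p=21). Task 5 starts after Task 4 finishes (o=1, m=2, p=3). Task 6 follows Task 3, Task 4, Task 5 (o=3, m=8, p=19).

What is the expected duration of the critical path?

39 hours

te_Task 1 = (3 + 4·4 + 5)/6 = 24/6 = 4
te_Task 2 = (13 + 4·14 + 27)/6 = 96/6 = 16
te_Task 3 = (8 + 4·13 + 24)/6 = 84/6 = 14
te_Task 4 = (5 + 4·10 + 21)/6 = 66/6 = 11
te_Task 5 = (1 + 4·2 + 3)/6 = 12/6 = 2
te_Task 6 = (3 + 4·8 + 19)/6 = 54/6 = 9

Forward pass:
ES_Task 1 = 0; EF_Task 1 = 4
ES_Task 2 = 0; EF_Task 2 = 16
ES_Task 3 = max(EF_Task 1=4, EF_Task 2=16) = 16; EF_Task 3 = 16+14 = 30
ES_Task 4 = 4; EF_Task 4 = 4+11 = 15
ES_Task 5 = 15; EF_Task 5 = 15+2 = 17
ES_Task 6 = max(EF_Task 3=30, EF_Task 4=15, EF_Task 5=17) = 30; EF_Task 6 = 30+9 = 39
Expected project duration μ = 39 hours. Critical path: Task 2 → Task 3 → Task 6.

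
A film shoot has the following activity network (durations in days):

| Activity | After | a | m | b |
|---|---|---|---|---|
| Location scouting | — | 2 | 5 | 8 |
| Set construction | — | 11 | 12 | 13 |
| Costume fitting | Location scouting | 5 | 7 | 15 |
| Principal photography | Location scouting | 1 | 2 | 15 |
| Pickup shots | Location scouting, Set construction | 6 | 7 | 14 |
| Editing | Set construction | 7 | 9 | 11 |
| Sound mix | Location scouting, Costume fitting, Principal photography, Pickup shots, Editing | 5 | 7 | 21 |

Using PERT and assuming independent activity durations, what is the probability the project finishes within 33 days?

0.861

te_Location scouting = (2 + 4·5 + 8)/6 = 30/6 = 5; σ²_Location scouting = ((8−2)/6)² = 1.000
te_Set construction = (11 + 4·12 + 13)/6 = 72/6 = 12; σ²_Set construction = ((13−11)/6)² = 0.111
te_Costume fitting = (5 + 4·7 + 15)/6 = 48/6 = 8; σ²_Costume fitting = ((15−5)/6)² = 2.778
te_Principal photography = (1 + 4·2 + 15)/6 = 24/6 = 4; σ²_Principal photography = ((15−1)/6)² = 5.444
te_Pickup shots = (6 + 4·7 + 14)/6 = 48/6 = 8; σ²_Pickup shots = ((14−6)/6)² = 1.778
te_Editing = (7 + 4·9 + 11)/6 = 54/6 = 9; σ²_Editing = ((11−7)/6)² = 0.444
te_Sound mix = (5 + 4·7 + 21)/6 = 54/6 = 9; σ²_Sound mix = ((21−5)/6)² = 7.111

Forward pass:
ES_Location scouting = 0; EF_Location scouting = 5
ES_Set construction = 0; EF_Set construction = 12
ES_Costume fitting = 5; EF_Costume fitting = 5+8 = 13
ES_Principal photography = 5; EF_Principal photography = 5+4 = 9
ES_Pickup shots = max(EF_Location scouting=5, EF_Set construction=12) = 12; EF_Pickup shots = 12+8 = 20
ES_Editing = 12; EF_Editing = 12+9 = 21
ES_Sound mix = max(EF_Location scouting=5, EF_Costume fitting=13, EF_Principal photography=9, EF_Pickup shots=20, EF_Editing=21) = 21; EF_Sound mix = 21+9 = 30
Expected project duration μ = 30 days. Critical path: Set construction → Editing → Sound mix.

Variance along critical path = 0.111 + 0.444 + 7.111 = 7.667; σ = √7.667 = 2.769 days.
Z = (33 − 30) / 2.769 = 1.083
P(T ≤ 33) = Φ(1.083) ≈ 0.861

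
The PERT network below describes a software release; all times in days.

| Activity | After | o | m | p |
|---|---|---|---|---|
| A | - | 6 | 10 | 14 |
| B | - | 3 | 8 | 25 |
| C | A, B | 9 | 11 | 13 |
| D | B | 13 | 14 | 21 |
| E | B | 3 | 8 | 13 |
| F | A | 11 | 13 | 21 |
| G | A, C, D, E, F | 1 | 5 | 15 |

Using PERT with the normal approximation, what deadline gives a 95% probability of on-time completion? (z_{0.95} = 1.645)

te_A = (6 + 4·10 + 14)/6 = 60/6 = 10; σ²_A = ((14−6)/6)² = 1.778
te_B = (3 + 4·8 + 25)/6 = 60/6 = 10; σ²_B = ((25−3)/6)² = 13.444
te_C = (9 + 4·11 + 13)/6 = 66/6 = 11; σ²_C = ((13−9)/6)² = 0.444
te_D = (13 + 4·14 + 21)/6 = 90/6 = 15; σ²_D = ((21−13)/6)² = 1.778
te_E = (3 + 4·8 + 13)/6 = 48/6 = 8; σ²_E = ((13−3)/6)² = 2.778
te_F = (11 + 4·13 + 21)/6 = 84/6 = 14; σ²_F = ((21−11)/6)² = 2.778
te_G = (1 + 4·5 + 15)/6 = 36/6 = 6; σ²_G = ((15−1)/6)² = 5.444

Forward pass:
ES_A = 0; EF_A = 10
ES_B = 0; EF_B = 10
ES_C = max(EF_A=10, EF_B=10) = 10; EF_C = 10+11 = 21
ES_D = 10; EF_D = 10+15 = 25
ES_E = 10; EF_E = 10+8 = 18
ES_F = 10; EF_F = 10+14 = 24
ES_G = max(EF_A=10, EF_C=21, EF_D=25, EF_E=18, EF_F=24) = 25; EF_G = 25+6 = 31
Expected project duration μ = 31 days. Critical path: B → D → G.

Variance along critical path = 13.444 + 1.778 + 5.444 = 20.667; σ = 4.546 days.
D = μ + z·σ = 31 + 1.645·4.546 = 38.5 days

38.5 days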